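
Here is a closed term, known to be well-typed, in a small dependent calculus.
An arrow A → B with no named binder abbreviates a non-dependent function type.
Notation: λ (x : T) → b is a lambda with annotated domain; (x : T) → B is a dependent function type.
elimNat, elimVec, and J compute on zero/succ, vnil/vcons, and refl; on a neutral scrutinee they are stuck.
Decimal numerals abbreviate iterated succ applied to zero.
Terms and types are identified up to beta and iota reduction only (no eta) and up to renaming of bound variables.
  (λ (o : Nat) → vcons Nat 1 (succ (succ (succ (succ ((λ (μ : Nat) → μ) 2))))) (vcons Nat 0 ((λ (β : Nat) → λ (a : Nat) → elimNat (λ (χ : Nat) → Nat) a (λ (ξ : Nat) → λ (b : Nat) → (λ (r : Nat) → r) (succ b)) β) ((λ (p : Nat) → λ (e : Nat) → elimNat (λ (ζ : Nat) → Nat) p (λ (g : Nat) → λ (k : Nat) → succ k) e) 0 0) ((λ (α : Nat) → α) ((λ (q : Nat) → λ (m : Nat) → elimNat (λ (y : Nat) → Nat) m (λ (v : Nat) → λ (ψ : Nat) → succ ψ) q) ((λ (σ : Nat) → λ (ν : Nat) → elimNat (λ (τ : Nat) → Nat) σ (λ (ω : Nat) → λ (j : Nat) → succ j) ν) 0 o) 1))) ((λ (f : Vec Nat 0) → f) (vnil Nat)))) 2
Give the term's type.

the term's type:
  Vec Nat 2


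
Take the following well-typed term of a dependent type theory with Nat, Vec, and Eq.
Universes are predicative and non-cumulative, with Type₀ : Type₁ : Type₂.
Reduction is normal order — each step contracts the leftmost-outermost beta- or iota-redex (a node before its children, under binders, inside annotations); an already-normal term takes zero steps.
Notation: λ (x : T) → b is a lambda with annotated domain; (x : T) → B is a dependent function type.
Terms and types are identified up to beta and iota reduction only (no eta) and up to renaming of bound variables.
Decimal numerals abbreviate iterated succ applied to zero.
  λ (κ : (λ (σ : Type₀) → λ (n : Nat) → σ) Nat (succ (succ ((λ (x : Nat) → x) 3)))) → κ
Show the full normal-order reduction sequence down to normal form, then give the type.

normal-order reduction:
  λ (κ : (λ (σ : Type₀) → λ (n : Nat) → σ) Nat (succ (succ ((λ (x : Nat) → x) 3)))) → κ
  ~> λ (κ : (λ (σ : Nat) → Nat) (succ (succ ((λ (n : Nat) → n) 3)))) → κ
  ~> λ (κ : Nat) → κ
the term's type:
  (κ : Nat) → Nat


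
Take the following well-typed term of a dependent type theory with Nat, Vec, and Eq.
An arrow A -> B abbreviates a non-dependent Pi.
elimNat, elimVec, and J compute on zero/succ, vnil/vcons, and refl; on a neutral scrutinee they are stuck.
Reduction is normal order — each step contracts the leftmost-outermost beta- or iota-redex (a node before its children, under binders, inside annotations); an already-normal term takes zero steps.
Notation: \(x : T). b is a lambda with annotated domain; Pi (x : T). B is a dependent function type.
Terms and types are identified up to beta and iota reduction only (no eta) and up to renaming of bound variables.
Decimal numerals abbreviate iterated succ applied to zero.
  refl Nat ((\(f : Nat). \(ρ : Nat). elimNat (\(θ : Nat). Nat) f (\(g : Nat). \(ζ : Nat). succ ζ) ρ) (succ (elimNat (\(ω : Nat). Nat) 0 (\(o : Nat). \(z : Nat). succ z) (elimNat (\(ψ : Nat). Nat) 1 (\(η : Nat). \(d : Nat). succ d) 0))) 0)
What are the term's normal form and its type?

normal form:
  refl Nat 2
the term's type:
  Eq Nat 2 2


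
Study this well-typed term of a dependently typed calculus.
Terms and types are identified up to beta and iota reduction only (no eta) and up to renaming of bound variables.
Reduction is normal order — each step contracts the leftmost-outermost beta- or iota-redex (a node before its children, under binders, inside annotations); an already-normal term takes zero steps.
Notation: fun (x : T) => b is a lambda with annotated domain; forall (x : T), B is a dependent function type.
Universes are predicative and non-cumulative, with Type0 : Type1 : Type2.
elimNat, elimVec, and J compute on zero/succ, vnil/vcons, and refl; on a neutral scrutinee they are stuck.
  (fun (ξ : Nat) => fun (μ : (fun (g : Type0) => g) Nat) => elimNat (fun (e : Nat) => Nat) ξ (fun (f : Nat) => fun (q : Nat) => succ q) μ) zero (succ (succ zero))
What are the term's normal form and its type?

resulting normal form:
  succ (succ zero)
inferred type:
  Nat
observation: reduction starts at a beta-redex, and 9 normal-order steps reach the normal form.


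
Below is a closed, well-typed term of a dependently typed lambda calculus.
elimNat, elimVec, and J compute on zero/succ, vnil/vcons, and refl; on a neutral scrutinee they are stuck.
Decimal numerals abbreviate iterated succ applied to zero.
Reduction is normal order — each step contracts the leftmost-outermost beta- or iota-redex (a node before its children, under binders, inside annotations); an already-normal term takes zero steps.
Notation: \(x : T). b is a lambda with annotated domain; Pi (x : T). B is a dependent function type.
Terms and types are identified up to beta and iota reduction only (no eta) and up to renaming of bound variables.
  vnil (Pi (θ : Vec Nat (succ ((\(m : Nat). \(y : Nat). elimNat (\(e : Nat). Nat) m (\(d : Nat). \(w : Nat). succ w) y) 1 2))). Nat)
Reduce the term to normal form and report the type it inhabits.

resulting normal form:
  vnil (Pi (θ : Vec Nat 4). Nat)
the term's type:
  Vec (Pi (θ : Vec Nat 4). Nat) 0


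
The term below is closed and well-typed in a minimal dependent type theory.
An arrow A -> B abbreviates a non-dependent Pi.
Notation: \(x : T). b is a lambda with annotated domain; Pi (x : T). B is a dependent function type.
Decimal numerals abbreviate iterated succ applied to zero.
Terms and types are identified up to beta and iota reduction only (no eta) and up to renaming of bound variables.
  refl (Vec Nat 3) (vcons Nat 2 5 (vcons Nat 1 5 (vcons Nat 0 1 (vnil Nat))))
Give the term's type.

type:
  Eq (Vec Nat 3) (vcons Nat 2 5 (vcons Nat 1 5 (vcons Nat 0 1 (vnil Nat)))) (vcons Nat 2 5 (vcons Nat 1 5 (vcons Nat 0 1 (vnil Nat))))


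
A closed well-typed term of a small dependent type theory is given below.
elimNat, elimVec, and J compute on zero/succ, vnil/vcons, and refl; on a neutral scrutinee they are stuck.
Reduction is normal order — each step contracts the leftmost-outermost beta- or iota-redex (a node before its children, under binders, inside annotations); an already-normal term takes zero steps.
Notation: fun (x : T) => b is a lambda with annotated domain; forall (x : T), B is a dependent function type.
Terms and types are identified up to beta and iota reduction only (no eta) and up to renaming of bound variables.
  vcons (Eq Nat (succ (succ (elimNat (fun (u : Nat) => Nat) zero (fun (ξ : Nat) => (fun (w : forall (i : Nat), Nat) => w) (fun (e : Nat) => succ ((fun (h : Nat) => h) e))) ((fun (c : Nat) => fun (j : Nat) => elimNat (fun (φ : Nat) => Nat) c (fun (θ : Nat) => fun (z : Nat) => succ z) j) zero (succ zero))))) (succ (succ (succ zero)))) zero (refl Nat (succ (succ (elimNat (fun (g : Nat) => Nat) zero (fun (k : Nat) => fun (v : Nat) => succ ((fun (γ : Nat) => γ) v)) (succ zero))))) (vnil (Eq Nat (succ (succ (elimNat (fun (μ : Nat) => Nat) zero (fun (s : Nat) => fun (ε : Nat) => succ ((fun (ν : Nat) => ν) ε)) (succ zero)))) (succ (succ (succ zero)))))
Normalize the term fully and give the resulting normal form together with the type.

resulting normal form:
  vcons (Eq Nat (succ (succ (succ zero))) (succ (succ (succ zero)))) zero (refl Nat (succ (succ (succ zero)))) (vnil (Eq Nat (succ (succ (succ zero))) (succ (succ (succ zero)))))
the term's type:
  Vec (Eq Nat (succ (succ (succ zero))) (succ (succ (succ zero)))) (succ zero)
observation: normalization takes exactly 22 steps under the normal-order strategy.


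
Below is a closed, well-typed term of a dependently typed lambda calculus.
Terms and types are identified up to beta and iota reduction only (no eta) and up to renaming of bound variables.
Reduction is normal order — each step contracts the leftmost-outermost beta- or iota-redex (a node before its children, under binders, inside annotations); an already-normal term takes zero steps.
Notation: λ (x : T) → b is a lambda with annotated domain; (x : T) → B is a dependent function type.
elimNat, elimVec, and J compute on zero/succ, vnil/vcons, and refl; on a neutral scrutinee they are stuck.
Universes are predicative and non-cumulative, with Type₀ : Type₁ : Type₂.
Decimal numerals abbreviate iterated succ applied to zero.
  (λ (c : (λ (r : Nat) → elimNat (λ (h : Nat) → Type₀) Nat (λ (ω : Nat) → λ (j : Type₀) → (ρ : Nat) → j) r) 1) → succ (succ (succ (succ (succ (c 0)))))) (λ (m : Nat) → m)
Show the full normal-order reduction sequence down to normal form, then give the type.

reduction (normal order):
  (λ (c : (λ (r : Nat) → elimNat (λ (h : Nat) → Type₀) Nat (λ (ω : Nat) → λ (j : Type₀) → (ρ : Nat) → j) r) 1) → succ (succ (succ (succ (succ (c 0)))))) (λ (m : Nat) → m)
  ~> succ (succ (succ (succ (succ ((λ (c : Nat) → c) 0)))))
  ~> 5
type:
  Nat


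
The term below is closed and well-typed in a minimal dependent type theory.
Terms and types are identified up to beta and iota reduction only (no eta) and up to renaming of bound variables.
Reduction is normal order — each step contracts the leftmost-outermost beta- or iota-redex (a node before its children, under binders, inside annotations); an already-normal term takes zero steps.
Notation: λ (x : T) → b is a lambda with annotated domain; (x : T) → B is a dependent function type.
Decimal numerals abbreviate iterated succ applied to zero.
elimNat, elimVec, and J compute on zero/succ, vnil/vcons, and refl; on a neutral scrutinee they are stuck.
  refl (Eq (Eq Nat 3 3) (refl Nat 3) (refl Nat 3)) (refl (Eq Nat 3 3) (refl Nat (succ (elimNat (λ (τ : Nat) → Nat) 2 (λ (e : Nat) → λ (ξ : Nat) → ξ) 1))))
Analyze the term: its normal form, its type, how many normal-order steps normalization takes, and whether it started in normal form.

reduced normal form:
  refl (Eq (Eq Nat 3 3) (refl Nat 3) (refl Nat 3)) (refl (Eq Nat 3 3) (refl Nat 3))
the term's type:
  Eq (Eq (Eq Nat 3 3) (refl Nat 3) (refl Nat 3)) (refl (Eq Nat 3 3) (refl Nat 3)) (refl (Eq Nat 3 3) (refl Nat 3))
reduction steps (normal order): 4
started in normal form: no
first contracted redex: an elimNat iota-redex


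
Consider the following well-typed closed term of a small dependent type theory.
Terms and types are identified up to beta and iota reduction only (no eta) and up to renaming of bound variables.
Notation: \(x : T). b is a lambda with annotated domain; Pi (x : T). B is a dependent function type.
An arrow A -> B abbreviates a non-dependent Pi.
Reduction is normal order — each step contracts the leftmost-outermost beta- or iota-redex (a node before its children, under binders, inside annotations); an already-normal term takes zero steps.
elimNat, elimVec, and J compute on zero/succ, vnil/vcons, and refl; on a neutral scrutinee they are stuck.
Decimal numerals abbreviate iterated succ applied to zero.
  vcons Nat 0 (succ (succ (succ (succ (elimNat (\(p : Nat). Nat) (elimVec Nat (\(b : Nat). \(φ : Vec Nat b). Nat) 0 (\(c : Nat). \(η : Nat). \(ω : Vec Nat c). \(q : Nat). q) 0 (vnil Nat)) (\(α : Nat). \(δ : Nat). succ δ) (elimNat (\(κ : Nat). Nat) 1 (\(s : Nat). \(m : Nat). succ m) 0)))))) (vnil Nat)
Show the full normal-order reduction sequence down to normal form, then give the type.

reduction (normal order):
  vcons Nat 0 (succ (succ (succ (succ (elimNat (\(p : Nat). Nat) (elimVec Nat (\(b : Nat). \(φ : Vec Nat b). Nat) 0 (\(c : Nat). \(η : Nat). \(ω : Vec Nat c). \(q : Nat). q) 0 (vnil Nat)) (\(α : Nat). \(δ : Nat). succ δ) (elimNat (\(κ : Nat). Nat) 1 (\(s : Nat). \(m : Nat). succ m) 0)))))) (vnil Nat)
  ~> vcons Nat 0 (succ (succ (succ (succ (elimNat (\(p : Nat). Nat) 0 (\(b : Nat). \(φ : Nat). succ φ) (elimNat (\(c : Nat). Nat) 1 (\(η : Nat). \(ω : Nat). succ ω) 0)))))) (vnil Nat)
  ~> vcons Nat 0 (succ (succ (succ (succ (elimNat (\(p : Nat). Nat) 0 (\(b : Nat). \(φ : Nat). succ φ) 1))))) (vnil Nat)
  ~> vcons Nat 0 (succ (succ (succ (succ ((\(p : Nat). \(b : Nat). succ b) 0 (elimNat (\(φ : Nat). Nat) 0 (\(c : Nat). \(η : Nat). succ η) 0)))))) (vnil Nat)
  ~> vcons Nat 0 (succ (succ (succ (succ ((\(p : Nat). succ p) (elimNat (\(b : Nat). Nat) 0 (\(φ : Nat). \(c : Nat). succ c) 0)))))) (vnil Nat)
  ~> vcons Nat 0 (succ (succ (succ (succ (succ (elimNat (\(p : Nat). Nat) 0 (\(b : Nat). \(φ : Nat). succ φ) 0)))))) (vnil Nat)
  ~> vcons Nat 0 5 (vnil Nat)
the term's type:
  Vec Nat 1


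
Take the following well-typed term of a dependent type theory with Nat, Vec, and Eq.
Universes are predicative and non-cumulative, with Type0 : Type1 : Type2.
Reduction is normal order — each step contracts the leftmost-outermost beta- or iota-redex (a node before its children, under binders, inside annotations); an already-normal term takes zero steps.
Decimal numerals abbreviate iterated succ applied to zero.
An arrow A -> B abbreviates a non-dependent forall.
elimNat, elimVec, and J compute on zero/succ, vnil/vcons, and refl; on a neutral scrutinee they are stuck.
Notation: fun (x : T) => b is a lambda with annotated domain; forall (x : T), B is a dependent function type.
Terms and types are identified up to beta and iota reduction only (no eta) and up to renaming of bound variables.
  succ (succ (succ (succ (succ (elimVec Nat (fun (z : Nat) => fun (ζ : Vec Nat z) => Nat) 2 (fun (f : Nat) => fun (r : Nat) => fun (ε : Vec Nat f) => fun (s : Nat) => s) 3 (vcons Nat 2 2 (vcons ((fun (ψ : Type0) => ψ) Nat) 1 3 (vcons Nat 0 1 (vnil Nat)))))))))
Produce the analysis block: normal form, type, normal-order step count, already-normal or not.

resulting normal form:
  7
type:
  Nat
steps to reach normal form (normal order): 16
already normal: no
first redex: an elimVec iota-redex


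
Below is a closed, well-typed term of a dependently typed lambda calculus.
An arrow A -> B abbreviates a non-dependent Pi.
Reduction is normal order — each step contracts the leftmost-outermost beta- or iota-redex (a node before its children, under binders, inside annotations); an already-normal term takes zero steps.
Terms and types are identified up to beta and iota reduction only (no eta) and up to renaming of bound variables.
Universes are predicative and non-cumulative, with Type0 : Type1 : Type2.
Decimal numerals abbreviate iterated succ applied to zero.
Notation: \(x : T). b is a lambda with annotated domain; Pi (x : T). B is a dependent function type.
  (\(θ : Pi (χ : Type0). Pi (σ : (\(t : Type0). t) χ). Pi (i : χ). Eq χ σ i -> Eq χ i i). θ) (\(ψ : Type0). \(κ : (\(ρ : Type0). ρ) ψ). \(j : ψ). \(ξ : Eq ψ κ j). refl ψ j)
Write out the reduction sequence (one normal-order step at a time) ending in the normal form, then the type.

normal-order reduction:
  (\(θ : Pi (χ : Type0). Pi (σ : (\(t : Type0). t) χ). Pi (i : χ). Eq χ σ i -> Eq χ i i). θ) (\(ψ : Type0). \(κ : (\(ρ : Type0). ρ) ψ). \(j : ψ). \(ξ : Eq ψ κ j). refl ψ j)
  ~> \(θ : Type0). \(χ : (\(σ : Type0). σ) θ). \(t : θ). \(i : Eq θ χ t). refl θ t
  ~> \(θ : Type0). \(χ : θ). \(σ : θ). \(t : Eq θ χ σ). refl θ σ
inferred type:
  Pi (θ : Type0). Pi (χ : θ). Pi (σ : θ). Eq θ χ σ -> Eq θ σ σ


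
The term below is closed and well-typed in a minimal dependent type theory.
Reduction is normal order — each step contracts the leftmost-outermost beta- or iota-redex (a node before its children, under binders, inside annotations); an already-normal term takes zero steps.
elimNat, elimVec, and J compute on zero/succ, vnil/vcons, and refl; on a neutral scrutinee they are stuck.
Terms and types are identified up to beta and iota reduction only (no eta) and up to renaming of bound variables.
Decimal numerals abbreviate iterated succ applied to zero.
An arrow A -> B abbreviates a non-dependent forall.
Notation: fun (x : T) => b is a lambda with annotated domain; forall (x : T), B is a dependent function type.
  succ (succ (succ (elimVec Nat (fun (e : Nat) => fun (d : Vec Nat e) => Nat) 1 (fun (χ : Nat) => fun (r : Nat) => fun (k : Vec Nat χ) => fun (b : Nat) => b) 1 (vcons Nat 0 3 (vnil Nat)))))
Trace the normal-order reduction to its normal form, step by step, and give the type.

reduction (normal order):
  succ (succ (succ (elimVec Nat (fun (e : Nat) => fun (d : Vec Nat e) => Nat) 1 (fun (χ : Nat) => fun (r : Nat) => fun (k : Vec Nat χ) => fun (b : Nat) => b) 1 (vcons Nat 0 3 (vnil Nat)))))
  ~> succ (succ (succ ((fun (e : Nat) => fun (d : Nat) => fun (χ : Vec Nat e) => fun (r : Nat) => r) 0 3 (vnil Nat) (elimVec Nat (fun (k : Nat) => fun (b : Vec Nat k) => Nat) 1 (fun (θ : Nat) => fun (τ : Nat) => fun (v : Vec Nat θ) => fun (σ : Nat) => σ) 0 (vnil Nat)))))
  ~> succ (succ (succ ((fun (e : Nat) => fun (d : Vec Nat 0) => fun (χ : Nat) => χ) 3 (vnil Nat) (elimVec Nat (fun (r : Nat) => fun (k : Vec Nat r) => Nat) 1 (fun (b : Nat) => fun (θ : Nat) => fun (τ : Vec Nat b) => fun (v : Nat) => v) 0 (vnil Nat)))))
  ~> succ (succ (succ ((fun (e : Vec Nat 0) => fun (d : Nat) => d) (vnil Nat) (elimVec Nat (fun (χ : Nat) => fun (r : Vec Nat χ) => Nat) 1 (fun (k : Nat) => fun (b : Nat) => fun (θ : Vec Nat k) => fun (τ : Nat) => τ) 0 (vnil Nat)))))
  ~> succ (succ (succ ((fun (e : Nat) => e) (elimVec Nat (fun (d : Nat) => fun (χ : Vec Nat d) => Nat) 1 (fun (r : Nat) => fun (k : Nat) => fun (b : Vec Nat r) => fun (θ : Nat) => θ) 0 (vnil Nat)))))
  ~> succ (succ (succ (elimVec Nat (fun (e : Nat) => fun (d : Vec Nat e) => Nat) 1 (fun (χ : Nat) => fun (r : Nat) => fun (k : Vec Nat χ) => fun (b : Nat) => b) 0 (vnil Nat))))
  ~> 4
the term's type:
  Nat


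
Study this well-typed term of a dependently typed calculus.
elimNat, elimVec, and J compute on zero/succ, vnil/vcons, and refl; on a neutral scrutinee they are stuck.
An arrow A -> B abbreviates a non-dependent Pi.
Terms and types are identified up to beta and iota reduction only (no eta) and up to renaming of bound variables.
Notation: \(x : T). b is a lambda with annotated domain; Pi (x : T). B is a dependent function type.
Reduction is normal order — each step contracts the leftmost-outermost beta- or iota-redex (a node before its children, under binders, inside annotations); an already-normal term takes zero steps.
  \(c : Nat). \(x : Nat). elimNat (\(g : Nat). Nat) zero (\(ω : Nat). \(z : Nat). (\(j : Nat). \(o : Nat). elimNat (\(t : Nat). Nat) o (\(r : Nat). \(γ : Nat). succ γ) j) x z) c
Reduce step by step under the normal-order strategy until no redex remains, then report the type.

normal-order reduction sequence:
  \(c : Nat). \(x : Nat). elimNat (\(g : Nat). Nat) zero (\(ω : Nat). \(z : Nat). (\(j : Nat). \(o : Nat). elimNat (\(t : Nat). Nat) o (\(r : Nat). \(γ : Nat). succ γ) j) x z) c
  ~> \(c : Nat). \(x : Nat). elimNat (\(g : Nat). Nat) zero (\(ω : Nat). \(z : Nat). (\(j : Nat). elimNat (\(o : Nat). Nat) j (\(t : Nat). \(r : Nat). succ r) x) z) c
  ~> \(c : Nat). \(x : Nat). elimNat (\(g : Nat). Nat) zero (\(ω : Nat). \(z : Nat). elimNat (\(j : Nat). Nat) z (\(o : Nat). \(t : Nat). succ t) x) c
type:
  Nat -> Nat -> Nat


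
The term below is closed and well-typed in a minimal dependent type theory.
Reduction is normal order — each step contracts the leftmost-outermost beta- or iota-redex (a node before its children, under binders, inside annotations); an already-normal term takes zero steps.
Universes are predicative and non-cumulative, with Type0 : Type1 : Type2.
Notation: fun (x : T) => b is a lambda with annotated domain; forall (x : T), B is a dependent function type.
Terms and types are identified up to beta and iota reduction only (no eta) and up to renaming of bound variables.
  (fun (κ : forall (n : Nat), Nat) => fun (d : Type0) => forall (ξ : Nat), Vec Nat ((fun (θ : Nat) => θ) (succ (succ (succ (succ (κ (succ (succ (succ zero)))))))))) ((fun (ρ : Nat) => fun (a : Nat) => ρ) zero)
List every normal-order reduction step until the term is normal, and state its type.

normal-order reduction sequence:
  (fun (κ : forall (n : Nat), Nat) => fun (d : Type0) => forall (ξ : Nat), Vec Nat ((fun (θ : Nat) => θ) (succ (succ (succ (succ (κ (succ (succ (succ zero)))))))))) ((fun (ρ : Nat) => fun (a : Nat) => ρ) zero)
  ~> fun (κ : Type0) => forall (n : Nat), Vec Nat ((fun (d : Nat) => d) (succ (succ (succ (succ ((fun (ξ : Nat) => fun (θ : Nat) => ξ) zero (succ (succ (succ zero)))))))))
  ~> fun (κ : Type0) => forall (n : Nat), Vec Nat (succ (succ (succ (succ ((fun (d : Nat) => fun (ξ : Nat) => d) zero (succ (succ (succ zero))))))))
  ~> fun (κ : Type0) => forall (n : Nat), Vec Nat (succ (succ (succ (succ ((fun (d : Nat) => zero) (succ (succ (succ zero))))))))
  ~> fun (κ : Type0) => forall (n : Nat), Vec Nat (succ (succ (succ (succ zero))))
the term's type:
  forall (κ : Type0), Type0


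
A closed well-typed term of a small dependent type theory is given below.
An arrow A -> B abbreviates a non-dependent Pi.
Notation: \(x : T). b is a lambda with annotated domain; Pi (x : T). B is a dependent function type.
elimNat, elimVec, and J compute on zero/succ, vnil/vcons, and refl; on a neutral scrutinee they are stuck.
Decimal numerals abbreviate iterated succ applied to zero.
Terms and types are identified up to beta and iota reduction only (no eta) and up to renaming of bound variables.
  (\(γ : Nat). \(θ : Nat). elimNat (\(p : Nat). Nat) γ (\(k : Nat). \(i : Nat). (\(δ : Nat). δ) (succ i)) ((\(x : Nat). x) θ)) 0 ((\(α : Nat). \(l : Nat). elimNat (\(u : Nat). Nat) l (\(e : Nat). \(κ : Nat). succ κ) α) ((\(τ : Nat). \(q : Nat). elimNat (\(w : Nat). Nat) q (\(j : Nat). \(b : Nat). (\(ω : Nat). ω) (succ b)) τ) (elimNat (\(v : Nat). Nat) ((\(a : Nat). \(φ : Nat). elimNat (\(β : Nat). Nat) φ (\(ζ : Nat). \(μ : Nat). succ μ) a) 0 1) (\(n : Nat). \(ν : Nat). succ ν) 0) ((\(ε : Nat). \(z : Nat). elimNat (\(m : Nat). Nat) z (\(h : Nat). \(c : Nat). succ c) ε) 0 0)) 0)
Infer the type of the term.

type:
  Nat


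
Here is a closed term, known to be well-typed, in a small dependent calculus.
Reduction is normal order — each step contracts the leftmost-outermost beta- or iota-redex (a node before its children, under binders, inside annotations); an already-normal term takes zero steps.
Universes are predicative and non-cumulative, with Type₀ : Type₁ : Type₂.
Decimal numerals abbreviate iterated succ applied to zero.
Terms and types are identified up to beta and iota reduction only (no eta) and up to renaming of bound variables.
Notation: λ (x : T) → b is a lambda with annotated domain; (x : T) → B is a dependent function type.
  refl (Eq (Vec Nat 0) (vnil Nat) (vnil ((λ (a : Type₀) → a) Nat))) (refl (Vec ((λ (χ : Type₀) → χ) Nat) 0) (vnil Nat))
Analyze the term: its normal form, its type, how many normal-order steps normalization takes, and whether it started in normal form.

reduced normal form:
  refl (Eq (Vec Nat 0) (vnil Nat) (vnil Nat)) (refl (Vec Nat 0) (vnil Nat))
type:
  Eq (Eq (Vec Nat 0) (vnil Nat) (vnil Nat)) (refl (Vec Nat 0) (vnil Nat)) (refl (Vec Nat 0) (vnil Nat))
steps to reach normal form (normal order): 2
already normal: no
first redex: a beta-redex


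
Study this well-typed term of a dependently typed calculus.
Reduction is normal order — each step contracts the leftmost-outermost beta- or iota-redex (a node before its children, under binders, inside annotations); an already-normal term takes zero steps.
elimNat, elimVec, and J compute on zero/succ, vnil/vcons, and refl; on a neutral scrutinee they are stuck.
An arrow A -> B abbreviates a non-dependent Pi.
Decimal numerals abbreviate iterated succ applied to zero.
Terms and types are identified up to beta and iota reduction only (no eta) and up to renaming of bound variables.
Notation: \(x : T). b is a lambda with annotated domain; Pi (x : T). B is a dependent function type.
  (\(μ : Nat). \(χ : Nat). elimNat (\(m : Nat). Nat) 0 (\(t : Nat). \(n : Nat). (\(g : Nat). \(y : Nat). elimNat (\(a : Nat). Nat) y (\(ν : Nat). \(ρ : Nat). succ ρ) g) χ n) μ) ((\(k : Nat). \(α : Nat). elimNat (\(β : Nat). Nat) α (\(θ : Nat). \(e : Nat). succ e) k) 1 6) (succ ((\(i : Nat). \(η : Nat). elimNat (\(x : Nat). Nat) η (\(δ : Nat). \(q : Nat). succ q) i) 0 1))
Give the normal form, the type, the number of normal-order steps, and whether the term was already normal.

normal form:
  14
type:
  Nat
reduction steps (normal order): 42
already normal: no
first redex: a beta-redex


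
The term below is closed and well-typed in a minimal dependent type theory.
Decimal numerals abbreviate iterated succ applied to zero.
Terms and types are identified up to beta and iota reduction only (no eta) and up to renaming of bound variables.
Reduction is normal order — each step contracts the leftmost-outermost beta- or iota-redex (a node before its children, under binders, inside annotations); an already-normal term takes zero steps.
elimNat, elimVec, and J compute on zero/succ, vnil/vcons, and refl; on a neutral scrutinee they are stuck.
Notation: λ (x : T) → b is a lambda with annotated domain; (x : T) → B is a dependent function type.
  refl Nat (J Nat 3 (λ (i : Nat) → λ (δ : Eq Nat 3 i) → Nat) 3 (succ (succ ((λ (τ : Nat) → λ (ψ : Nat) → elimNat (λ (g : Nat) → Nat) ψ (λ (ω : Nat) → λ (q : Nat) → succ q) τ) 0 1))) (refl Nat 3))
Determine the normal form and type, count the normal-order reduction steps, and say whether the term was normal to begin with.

normal form:
  refl Nat 3
inferred type:
  Eq Nat 3 3
steps to reach normal form (normal order): 1
already normal: no
first redex: a J iota-redex


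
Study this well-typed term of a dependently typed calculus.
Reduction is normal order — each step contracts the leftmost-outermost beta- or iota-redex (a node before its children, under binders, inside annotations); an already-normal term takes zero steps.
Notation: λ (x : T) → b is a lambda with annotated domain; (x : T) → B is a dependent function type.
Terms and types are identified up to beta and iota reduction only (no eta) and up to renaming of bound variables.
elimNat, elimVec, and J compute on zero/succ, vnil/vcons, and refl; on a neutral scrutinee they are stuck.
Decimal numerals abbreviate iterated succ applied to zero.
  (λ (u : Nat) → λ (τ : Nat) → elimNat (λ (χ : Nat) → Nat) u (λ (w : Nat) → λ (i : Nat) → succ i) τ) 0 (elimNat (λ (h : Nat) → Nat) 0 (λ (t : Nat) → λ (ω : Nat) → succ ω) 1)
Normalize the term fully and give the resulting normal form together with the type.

normal form:
  1
type:
  Nat
observation: reduction starts at a beta-redex, and 10 normal-order steps reach the normal form.


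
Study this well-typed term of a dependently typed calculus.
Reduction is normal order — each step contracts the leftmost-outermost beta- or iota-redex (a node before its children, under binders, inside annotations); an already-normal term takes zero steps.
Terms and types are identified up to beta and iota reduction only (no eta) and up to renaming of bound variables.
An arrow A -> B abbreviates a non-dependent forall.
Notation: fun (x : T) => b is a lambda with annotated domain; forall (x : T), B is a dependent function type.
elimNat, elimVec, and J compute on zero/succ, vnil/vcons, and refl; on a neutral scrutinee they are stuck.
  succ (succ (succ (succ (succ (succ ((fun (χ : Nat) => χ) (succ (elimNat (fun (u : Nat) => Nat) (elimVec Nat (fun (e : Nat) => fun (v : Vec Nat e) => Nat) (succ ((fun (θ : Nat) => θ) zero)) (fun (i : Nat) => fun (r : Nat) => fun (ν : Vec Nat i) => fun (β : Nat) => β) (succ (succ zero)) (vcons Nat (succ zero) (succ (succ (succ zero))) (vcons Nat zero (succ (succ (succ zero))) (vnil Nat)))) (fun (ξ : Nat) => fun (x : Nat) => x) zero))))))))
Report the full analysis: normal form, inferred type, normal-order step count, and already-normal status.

resulting normal form:
  succ (succ (succ (succ (succ (succ (succ (succ zero)))))))
inferred type:
  Nat
steps to reach normal form (normal order): 14
term was already normal: no
first contracted redex: a beta-redex


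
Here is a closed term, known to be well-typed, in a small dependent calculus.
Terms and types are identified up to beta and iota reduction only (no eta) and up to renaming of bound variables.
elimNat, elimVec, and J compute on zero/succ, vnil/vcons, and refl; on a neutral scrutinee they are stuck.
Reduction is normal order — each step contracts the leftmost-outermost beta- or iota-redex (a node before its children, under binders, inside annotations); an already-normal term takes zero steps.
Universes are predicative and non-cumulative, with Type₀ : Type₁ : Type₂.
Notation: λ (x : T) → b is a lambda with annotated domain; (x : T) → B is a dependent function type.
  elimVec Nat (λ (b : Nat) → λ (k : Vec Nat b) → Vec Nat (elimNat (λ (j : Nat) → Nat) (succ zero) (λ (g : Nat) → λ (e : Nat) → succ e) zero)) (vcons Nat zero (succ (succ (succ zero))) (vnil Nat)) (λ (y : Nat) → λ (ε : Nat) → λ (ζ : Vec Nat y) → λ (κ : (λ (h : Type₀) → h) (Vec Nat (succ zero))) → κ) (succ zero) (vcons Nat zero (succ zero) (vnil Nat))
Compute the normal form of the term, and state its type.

normal form:
  vcons Nat zero (succ (succ (succ zero))) (vnil Nat)
the term's type:
  Vec Nat (succ zero)
observation: the first redex contracted is an elimVec iota-redex; the normal form is reached in 6 normal-order steps.


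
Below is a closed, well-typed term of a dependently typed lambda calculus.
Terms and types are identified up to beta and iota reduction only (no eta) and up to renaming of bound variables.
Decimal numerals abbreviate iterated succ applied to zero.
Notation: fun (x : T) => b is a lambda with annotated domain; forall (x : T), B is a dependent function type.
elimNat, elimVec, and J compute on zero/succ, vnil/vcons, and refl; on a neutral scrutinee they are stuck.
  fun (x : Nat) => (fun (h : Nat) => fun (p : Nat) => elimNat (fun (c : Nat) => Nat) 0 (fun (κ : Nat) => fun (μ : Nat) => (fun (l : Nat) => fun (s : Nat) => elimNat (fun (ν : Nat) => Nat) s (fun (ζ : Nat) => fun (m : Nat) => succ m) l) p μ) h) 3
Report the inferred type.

inferred type:
  forall (x : Nat), forall (h : Nat), Nat


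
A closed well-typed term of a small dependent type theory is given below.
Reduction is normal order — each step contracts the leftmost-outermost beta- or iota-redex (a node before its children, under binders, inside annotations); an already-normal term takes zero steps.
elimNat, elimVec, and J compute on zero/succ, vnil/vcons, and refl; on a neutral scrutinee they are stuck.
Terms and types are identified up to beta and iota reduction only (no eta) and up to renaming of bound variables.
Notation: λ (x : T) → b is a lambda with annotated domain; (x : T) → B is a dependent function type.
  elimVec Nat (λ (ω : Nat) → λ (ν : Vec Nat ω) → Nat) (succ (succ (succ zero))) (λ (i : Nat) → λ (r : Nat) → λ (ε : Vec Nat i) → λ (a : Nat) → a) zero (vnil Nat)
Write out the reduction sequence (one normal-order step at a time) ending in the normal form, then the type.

normal-order reduction:
  elimVec Nat (λ (ω : Nat) → λ (ν : Vec Nat ω) → Nat) (succ (succ (succ zero))) (λ (i : Nat) → λ (r : Nat) → λ (ε : Vec Nat i) → λ (a : Nat) → a) zero (vnil Nat)
  ~> succ (succ (succ zero))
the term's type:
  Nat


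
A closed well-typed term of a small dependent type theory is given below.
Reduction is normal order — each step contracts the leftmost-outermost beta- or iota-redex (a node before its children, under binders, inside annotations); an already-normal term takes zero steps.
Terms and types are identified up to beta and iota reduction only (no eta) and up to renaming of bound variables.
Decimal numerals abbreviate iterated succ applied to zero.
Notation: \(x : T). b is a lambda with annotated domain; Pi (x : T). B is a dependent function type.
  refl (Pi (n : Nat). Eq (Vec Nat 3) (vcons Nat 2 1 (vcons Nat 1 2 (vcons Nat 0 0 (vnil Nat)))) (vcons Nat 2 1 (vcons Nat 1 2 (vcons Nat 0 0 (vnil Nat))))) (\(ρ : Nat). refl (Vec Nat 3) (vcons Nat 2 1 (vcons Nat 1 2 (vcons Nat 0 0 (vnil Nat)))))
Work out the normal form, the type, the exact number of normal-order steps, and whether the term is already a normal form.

normal form:
  refl (Pi (n : Nat). Eq (Vec Nat 3) (vcons Nat 2 1 (vcons Nat 1 2 (vcons Nat 0 0 (vnil Nat)))) (vcons Nat 2 1 (vcons Nat 1 2 (vcons Nat 0 0 (vnil Nat))))) (\(ρ : Nat). refl (Vec Nat 3) (vcons Nat 2 1 (vcons Nat 1 2 (vcons Nat 0 0 (vnil Nat)))))
inferred type:
  Eq (Pi (n : Nat). Eq (Vec Nat 3) (vcons Nat 2 1 (vcons Nat 1 2 (vcons Nat 0 0 (vnil Nat)))) (vcons Nat 2 1 (vcons Nat 1 2 (vcons Nat 0 0 (vnil Nat))))) (\(ρ : Nat). refl (Vec Nat 3) (vcons Nat 2 1 (vcons Nat 1 2 (vcons Nat 0 0 (vnil Nat))))) (\(y : Nat). refl (Vec Nat 3) (vcons Nat 2 1 (vcons Nat 1 2 (vcons Nat 0 0 (vnil Nat)))))
reduction steps (normal order): 0
started in normal form: yes


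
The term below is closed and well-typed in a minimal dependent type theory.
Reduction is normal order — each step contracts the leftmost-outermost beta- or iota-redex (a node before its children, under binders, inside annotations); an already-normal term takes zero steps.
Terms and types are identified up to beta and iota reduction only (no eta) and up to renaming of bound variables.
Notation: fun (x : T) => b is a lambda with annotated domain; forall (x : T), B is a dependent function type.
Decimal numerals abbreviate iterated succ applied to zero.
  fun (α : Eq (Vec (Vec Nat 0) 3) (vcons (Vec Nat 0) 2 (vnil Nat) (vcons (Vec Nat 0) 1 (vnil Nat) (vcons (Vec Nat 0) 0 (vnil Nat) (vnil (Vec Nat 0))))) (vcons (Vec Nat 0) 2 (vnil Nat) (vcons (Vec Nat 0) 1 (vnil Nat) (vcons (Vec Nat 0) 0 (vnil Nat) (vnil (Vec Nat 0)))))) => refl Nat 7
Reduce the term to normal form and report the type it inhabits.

normal form:
  fun (α : Eq (Vec (Vec Nat 0) 3) (vcons (Vec Nat 0) 2 (vnil Nat) (vcons (Vec Nat 0) 1 (vnil Nat) (vcons (Vec Nat 0) 0 (vnil Nat) (vnil (Vec Nat 0))))) (vcons (Vec Nat 0) 2 (vnil Nat) (vcons (Vec Nat 0) 1 (vnil Nat) (vcons (Vec Nat 0) 0 (vnil Nat) (vnil (Vec Nat 0)))))) => refl Nat 7
inferred type:
  forall (α : Eq (Vec (Vec Nat 0) 3) (vcons (Vec Nat 0) 2 (vnil Nat) (vcons (Vec Nat 0) 1 (vnil Nat) (vcons (Vec Nat 0) 0 (vnil Nat) (vnil (Vec Nat 0))))) (vcons (Vec Nat 0) 2 (vnil Nat) (vcons (Vec Nat 0) 1 (vnil Nat) (vcons (Vec Nat 0) 0 (vnil Nat) (vnil (Vec Nat 0)))))), Eq Nat 7 7
observation: the term is already in normal form.


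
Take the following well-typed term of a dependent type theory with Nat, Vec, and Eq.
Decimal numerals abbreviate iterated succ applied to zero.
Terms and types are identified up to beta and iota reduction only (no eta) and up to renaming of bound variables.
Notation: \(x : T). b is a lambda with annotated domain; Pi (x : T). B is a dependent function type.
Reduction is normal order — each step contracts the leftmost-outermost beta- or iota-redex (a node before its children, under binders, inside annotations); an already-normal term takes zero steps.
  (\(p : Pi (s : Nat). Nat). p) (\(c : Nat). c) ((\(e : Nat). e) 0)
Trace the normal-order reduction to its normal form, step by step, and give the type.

reduction (normal order):
  (\(p : Pi (s : Nat). Nat). p) (\(c : Nat). c) ((\(e : Nat). e) 0)
  ~> (\(p : Nat). p) ((\(s : Nat). s) 0)
  ~> (\(p : Nat). p) 0
  ~> 0
type:
  Nat


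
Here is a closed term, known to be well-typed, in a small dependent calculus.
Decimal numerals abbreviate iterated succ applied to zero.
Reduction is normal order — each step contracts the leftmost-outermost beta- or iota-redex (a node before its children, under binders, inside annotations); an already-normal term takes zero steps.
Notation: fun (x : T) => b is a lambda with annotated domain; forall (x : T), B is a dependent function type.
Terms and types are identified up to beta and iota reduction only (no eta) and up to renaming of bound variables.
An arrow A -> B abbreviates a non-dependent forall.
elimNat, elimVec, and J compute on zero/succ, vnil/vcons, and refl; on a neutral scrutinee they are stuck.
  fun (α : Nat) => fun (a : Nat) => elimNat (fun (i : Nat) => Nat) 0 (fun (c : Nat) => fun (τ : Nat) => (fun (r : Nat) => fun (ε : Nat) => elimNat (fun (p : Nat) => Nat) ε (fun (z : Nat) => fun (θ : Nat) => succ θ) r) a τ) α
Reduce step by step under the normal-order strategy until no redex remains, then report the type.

normal-order reduction sequence:
  fun (α : Nat) => fun (a : Nat) => elimNat (fun (i : Nat) => Nat) 0 (fun (c : Nat) => fun (τ : Nat) => (fun (r : Nat) => fun (ε : Nat) => elimNat (fun (p : Nat) => Nat) ε (fun (z : Nat) => fun (θ : Nat) => succ θ) r) a τ) α
  ~> fun (α : Nat) => fun (a : Nat) => elimNat (fun (i : Nat) => Nat) 0 (fun (c : Nat) => fun (τ : Nat) => (fun (r : Nat) => elimNat (fun (ε : Nat) => Nat) r (fun (p : Nat) => fun (z : Nat) => succ z) a) τ) α
  ~> fun (α : Nat) => fun (a : Nat) => elimNat (fun (i : Nat) => Nat) 0 (fun (c : Nat) => fun (τ : Nat) => elimNat (fun (r : Nat) => Nat) τ (fun (ε : Nat) => fun (p : Nat) => succ p) a) α
the term's type:
  Nat -> Nat -> Nat


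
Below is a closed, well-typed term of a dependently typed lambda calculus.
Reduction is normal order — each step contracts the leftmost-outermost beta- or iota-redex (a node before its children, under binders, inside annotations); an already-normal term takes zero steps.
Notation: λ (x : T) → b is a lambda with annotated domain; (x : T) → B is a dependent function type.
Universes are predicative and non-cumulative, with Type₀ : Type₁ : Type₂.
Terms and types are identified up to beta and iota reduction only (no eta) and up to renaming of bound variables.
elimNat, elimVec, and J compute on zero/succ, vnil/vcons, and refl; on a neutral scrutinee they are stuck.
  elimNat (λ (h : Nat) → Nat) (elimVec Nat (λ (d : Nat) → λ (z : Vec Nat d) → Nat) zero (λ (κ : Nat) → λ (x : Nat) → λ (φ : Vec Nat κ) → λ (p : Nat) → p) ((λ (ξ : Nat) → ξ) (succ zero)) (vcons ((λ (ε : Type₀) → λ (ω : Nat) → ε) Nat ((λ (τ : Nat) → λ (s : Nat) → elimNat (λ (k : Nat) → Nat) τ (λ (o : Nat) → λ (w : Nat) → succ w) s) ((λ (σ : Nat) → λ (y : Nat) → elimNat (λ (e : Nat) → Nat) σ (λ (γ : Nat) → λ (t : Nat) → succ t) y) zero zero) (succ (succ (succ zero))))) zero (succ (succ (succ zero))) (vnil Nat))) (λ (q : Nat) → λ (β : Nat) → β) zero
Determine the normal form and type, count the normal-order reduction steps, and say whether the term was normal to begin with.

normal form:
  zero
the term's type:
  Nat
reduction steps (normal order): 7
started in normal form: no
first redex: an elimNat iota-redex


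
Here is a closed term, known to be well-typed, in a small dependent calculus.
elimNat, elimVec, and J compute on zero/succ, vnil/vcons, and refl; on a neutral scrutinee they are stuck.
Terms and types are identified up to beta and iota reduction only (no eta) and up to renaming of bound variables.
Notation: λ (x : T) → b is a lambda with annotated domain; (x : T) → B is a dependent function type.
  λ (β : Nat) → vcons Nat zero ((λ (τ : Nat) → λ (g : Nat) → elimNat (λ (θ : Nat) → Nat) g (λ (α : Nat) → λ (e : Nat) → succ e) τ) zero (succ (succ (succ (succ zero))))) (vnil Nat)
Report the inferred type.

type:
  (β : Nat) → Vec Nat (succ zero)


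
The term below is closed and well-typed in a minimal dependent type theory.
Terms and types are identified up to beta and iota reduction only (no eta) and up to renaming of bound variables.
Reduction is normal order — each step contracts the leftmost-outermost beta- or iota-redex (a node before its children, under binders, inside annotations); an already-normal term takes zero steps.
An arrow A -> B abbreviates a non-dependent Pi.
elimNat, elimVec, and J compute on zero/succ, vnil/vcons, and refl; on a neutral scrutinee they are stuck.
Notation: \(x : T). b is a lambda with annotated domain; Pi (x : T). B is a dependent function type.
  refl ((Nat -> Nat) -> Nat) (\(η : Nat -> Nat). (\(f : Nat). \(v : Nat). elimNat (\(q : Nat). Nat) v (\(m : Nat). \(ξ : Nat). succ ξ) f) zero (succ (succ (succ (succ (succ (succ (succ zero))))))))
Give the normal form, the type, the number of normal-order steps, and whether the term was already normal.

reduced normal form:
  refl ((Nat -> Nat) -> Nat) (\(η : Nat -> Nat). succ (succ (succ (succ (succ (succ (succ zero)))))))
the term's type:
  Eq ((Nat -> Nat) -> Nat) (\(η : Nat -> Nat). succ (succ (succ (succ (succ (succ (succ zero))))))) (\(f : Nat -> Nat). succ (succ (succ (succ (succ (succ (succ zero)))))))
reduction steps (normal order): 3
started in normal form: no
first redex: a beta-redex
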